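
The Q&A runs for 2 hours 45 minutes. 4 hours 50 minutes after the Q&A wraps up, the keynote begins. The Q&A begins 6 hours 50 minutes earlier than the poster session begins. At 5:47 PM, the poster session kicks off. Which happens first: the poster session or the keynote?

The Q&A starts at 5:47 PM − 410 min = 10:57 AM.
The Q&A ends at 10:57 AM + 165 min = 1:42 PM.
The keynote starts at 1:42 PM + 290 min = 6:32 PM.
The poster session starts at 5:47 PM and the keynote starts at 6:32 PM, so the poster session is first.

the poster session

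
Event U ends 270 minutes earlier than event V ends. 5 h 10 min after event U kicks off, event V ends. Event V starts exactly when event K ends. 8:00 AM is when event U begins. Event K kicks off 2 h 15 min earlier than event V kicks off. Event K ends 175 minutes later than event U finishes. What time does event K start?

Event V ends at 8:00 AM + 310 min = 1:10 PM.
Event U ends at 1:10 PM − 270 min = 8:40 AM.
Event K ends at 8:40 AM + 175 min = 11:35 AM.
So event V starts at 11:35 AM.
Event K starts at 11:35 AM − 135 min = 9:20 AM.

9:20 AM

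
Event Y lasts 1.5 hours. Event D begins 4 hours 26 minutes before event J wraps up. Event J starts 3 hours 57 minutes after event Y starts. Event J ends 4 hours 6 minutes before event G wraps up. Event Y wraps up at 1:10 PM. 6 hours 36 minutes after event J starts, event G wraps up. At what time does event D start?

1:41 PM

Event Y starts at 1:10 PM − 90 min = 11:40 AM.
Event J starts at 11:40 AM + 237 min = 3:37 PM.
Event G ends at 3:37 PM + 396 min = 10:13 PM.
Event J ends at 10:13 PM − 246 min = 6:07 PM.
Event D starts at 6:07 PM − 266 min = 1:41 PM.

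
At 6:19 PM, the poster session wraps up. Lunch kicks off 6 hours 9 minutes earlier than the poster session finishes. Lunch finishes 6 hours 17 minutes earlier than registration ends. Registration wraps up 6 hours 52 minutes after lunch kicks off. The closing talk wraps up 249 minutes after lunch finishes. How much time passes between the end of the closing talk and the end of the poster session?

1 hour 25 minutes

Lunch starts at 6:19 PM − 369 min = 12:10 PM.
Registration ends at 12:10 PM + 412 min = 7:02 PM.
Lunch ends at 7:02 PM − 377 min = 12:45 PM.
The closing talk ends at 12:45 PM + 249 min = 4:54 PM.
From 4:54 PM to 6:19 PM is 1 hour 25 minutes.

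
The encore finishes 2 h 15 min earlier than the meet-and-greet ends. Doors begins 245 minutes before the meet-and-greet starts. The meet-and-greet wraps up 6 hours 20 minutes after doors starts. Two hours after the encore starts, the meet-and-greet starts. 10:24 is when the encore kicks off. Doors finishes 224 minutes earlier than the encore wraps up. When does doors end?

The meet-and-greet starts at 10:24 + 120 min = 12:24.
Doors starts at 12:24 − 245 min = 08:19.
The meet-and-greet ends at 08:19 + 380 min = 14:39.
The encore ends at 14:39 − 135 min = 12:24.
Doors ends at 12:24 − 224 min = 08:40.

08:40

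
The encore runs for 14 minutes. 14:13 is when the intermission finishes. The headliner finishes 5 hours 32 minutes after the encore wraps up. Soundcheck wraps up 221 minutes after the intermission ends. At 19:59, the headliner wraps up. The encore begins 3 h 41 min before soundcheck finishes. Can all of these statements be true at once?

Yes

Soundcheck ends at 14:13 + 221 min = 17:54.
The encore starts at 17:54 − 221 min = 14:13.
The encore ends at 14:13 + 14 min = 14:27.
The headliner ends at 14:27 + 332 min = 19:59.
That matches the stated 19:59, so the schedule is consistent.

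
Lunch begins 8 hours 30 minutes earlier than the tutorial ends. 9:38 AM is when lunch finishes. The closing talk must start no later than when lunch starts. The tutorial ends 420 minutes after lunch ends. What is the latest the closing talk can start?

8:08 AM

The tutorial ends at 9:38 AM + 420 min = 4:38 PM.
Lunch starts at 4:38 PM − 510 min = 8:08 AM.
The closing talk is bounded by lunch, so the latest it can start is 8:08 AM.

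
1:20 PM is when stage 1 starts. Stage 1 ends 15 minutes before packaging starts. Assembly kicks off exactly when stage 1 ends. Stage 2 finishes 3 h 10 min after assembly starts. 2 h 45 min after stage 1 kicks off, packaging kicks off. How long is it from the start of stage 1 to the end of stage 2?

Packaging starts at 1:20 PM + 165 min = 4:05 PM.
Stage 1 ends at 4:05 PM − 15 min = 3:50 PM.
So assembly starts at 3:50 PM.
Stage 2 ends at 3:50 PM + 190 min = 7:00 PM.
From 1:20 PM to 7:00 PM is 5 hours 40 minutes.

5 hours 40 minutes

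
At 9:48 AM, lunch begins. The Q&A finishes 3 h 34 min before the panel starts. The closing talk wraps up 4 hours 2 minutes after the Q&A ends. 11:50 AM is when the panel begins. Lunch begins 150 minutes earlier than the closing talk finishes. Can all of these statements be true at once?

Yes

The Q&A ends at 11:50 AM − 214 min = 8:16 AM.
The closing talk ends at 8:16 AM + 242 min = 12:18 PM.
Lunch starts at 12:18 PM − 150 min = 9:48 AM.
That matches the stated 9:48 AM, so the schedule is consistent.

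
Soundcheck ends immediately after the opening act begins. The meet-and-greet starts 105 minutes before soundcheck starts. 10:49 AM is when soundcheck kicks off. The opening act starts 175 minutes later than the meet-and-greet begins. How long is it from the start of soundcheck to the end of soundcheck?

70 minutes

The meet-and-greet starts at 10:49 AM − 105 min = 9:04 AM.
The opening act starts at 9:04 AM + 175 min = 11:59 AM.
So soundcheck ends at 11:59 AM.
From 10:49 AM to 11:59 AM is 70 minutes.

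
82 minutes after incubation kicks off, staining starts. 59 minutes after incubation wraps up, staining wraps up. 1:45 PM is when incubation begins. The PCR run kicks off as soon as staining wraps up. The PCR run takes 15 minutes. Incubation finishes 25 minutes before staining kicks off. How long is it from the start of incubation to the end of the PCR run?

Staining starts at 1:45 PM + 82 min = 3:07 PM.
Incubation ends at 3:07 PM − 25 min = 2:42 PM.
Staining ends at 2:42 PM + 59 min = 3:41 PM.
So the PCR run starts at 3:41 PM.
The PCR run ends at 3:41 PM + 15 min = 3:56 PM.
From 1:45 PM to 3:56 PM is 131 minutes.

131 minutes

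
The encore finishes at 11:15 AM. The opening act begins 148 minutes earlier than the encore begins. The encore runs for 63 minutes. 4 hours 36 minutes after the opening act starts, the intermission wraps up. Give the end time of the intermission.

12:20 PM

The encore starts at 11:15 AM − 63 min = 10:12 AM.
The opening act starts at 10:12 AM − 148 min = 7:44 AM.
The intermission ends at 7:44 AM + 276 min = 12:20 PM.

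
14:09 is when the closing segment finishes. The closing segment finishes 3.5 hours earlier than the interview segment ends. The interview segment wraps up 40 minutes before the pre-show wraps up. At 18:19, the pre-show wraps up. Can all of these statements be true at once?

The interview segment ends at 18:19 − 40 min = 17:39.
The closing segment ends at 17:39 − 210 min = 14:09.
That matches the stated 14:09, so the schedule is consistent.

Yes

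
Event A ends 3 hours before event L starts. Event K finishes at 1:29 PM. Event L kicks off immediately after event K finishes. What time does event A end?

10:29 AM

Event L starts at 1:29 PM.
Event A ends at 1:29 PM − 180 min = 10:29 AM.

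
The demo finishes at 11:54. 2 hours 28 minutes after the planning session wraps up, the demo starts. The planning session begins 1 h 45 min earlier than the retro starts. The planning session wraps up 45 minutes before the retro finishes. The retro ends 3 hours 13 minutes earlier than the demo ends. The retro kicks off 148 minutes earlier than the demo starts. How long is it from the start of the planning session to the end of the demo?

The retro ends at 11:54 − 193 min = 08:41.
The planning session ends at 08:41 − 45 min = 07:56.
The demo starts at 07:56 + 148 min = 10:24.
The retro starts at 10:24 − 148 min = 07:56.
The planning session starts at 07:56 − 105 min = 06:11.
From 06:11 to 11:54 is 5 hours 43 minutes.

5 hours 43 minutes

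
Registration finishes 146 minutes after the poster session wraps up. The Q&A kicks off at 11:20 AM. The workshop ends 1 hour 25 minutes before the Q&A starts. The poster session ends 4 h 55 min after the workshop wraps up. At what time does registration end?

5:16 PM

The workshop ends at 11:20 AM − 85 min = 9:55 AM.
The poster session ends at 9:55 AM + 295 min = 2:50 PM.
Registration ends at 2:50 PM + 146 min = 5:16 PM.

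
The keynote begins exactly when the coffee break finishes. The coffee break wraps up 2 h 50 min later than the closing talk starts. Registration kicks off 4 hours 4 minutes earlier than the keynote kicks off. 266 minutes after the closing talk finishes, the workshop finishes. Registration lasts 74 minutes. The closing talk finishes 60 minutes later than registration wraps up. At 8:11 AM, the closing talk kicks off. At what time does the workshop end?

The coffee break ends at 8:11 AM + 170 min = 11:01 AM.
So the keynote starts at 11:01 AM.
Registration starts at 11:01 AM − 244 min = 6:57 AM.
Registration ends at 6:57 AM + 74 min = 8:11 AM.
The closing talk ends at 8:11 AM + 60 min = 9:11 AM.
The workshop ends at 9:11 AM + 266 min = 1:37 PM.

1:37 PM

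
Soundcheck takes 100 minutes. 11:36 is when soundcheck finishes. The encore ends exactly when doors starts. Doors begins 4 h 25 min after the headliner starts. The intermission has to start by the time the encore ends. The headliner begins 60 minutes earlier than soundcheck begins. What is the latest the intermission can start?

13:21

Soundcheck starts at 11:36 − 100 min = 09:56.
The headliner starts at 09:56 − 60 min = 08:56.
Doors starts at 08:56 + 265 min = 13:21.
So the encore ends at 13:21.
The intermission is bounded by the encore, so the latest it can start is 13:21.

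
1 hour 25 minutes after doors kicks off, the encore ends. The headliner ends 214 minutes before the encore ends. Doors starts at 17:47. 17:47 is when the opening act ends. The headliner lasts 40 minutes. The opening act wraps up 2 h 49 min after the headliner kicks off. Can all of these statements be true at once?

Yes

The encore ends at 17:47 + 85 min = 19:12.
The headliner ends at 19:12 − 214 min = 15:38.
The headliner starts at 15:38 − 40 min = 14:58.
The opening act ends at 14:58 + 169 min = 17:47.
That matches the stated 17:47, so the schedule is consistent.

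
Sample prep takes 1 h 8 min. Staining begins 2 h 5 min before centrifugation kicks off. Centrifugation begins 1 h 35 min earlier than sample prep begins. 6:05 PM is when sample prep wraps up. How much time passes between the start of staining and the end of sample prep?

Sample prep starts at 6:05 PM − 68 min = 4:57 PM.
Centrifugation starts at 4:57 PM − 95 min = 3:22 PM.
Staining starts at 3:22 PM − 125 min = 1:17 PM.
From 1:17 PM to 6:05 PM is 4 hours 48 minutes.

4 hours 48 minutes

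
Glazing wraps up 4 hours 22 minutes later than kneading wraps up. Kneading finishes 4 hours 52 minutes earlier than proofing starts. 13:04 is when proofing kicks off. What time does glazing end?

Kneading ends at 13:04 − 292 min = 08:12.
Glazing ends at 08:12 + 262 min = 12:34.

12:34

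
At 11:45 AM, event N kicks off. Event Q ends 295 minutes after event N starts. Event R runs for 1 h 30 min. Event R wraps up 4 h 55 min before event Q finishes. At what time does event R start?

10:15 AM

Event Q ends at 11:45 AM + 295 min = 4:40 PM.
Event R ends at 4:40 PM − 295 min = 11:45 AM.
Event R starts at 11:45 AM − 90 min = 10:15 AM.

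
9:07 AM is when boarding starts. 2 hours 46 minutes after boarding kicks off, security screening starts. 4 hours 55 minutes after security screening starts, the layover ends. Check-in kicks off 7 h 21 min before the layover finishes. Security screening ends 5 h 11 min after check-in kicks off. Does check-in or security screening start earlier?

Security screening starts at 9:07 AM + 166 min = 11:53 AM.
The layover ends at 11:53 AM + 295 min = 4:48 PM.
Check-in starts at 4:48 PM − 441 min = 9:27 AM.
Check-in starts at 9:27 AM and security screening starts at 11:53 AM, so check-in is first.

check-in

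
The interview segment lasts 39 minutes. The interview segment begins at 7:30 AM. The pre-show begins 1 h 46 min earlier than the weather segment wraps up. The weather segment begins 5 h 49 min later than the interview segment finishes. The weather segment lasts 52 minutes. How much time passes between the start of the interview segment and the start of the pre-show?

5 h 34 min

The interview segment ends at 7:30 AM + 39 min = 8:09 AM.
The weather segment starts at 8:09 AM + 349 min = 1:58 PM.
The weather segment ends at 1:58 PM + 52 min = 2:50 PM.
The pre-show starts at 2:50 PM − 106 min = 1:04 PM.
From 7:30 AM to 1:04 PM is 5 h 34 min.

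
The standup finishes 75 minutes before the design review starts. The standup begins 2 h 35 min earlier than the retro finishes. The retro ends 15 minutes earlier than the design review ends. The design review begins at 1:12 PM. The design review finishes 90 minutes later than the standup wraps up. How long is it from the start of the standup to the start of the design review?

The standup ends at 1:12 PM − 75 min = 11:57 AM.
The design review ends at 11:57 AM + 90 min = 1:27 PM.
The retro ends at 1:27 PM − 15 min = 1:12 PM.
The standup starts at 1:12 PM − 155 min = 10:37 AM.
From 10:37 AM to 1:12 PM is 2 hours 35 minutes.

2 hours 35 minutes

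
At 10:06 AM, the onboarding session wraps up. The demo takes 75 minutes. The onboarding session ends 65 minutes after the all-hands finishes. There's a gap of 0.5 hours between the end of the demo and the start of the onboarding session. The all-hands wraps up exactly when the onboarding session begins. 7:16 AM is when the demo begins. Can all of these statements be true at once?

Yes

The demo ends at 7:16 AM + 75 min = 8:31 AM.
The onboarding session starts at 8:31 AM + 30 min = 9:01 AM.
So the all-hands ends at 9:01 AM.
The onboarding session ends at 9:01 AM + 65 min = 10:06 AM.
That matches the stated 10:06 AM, so the schedule is consistent.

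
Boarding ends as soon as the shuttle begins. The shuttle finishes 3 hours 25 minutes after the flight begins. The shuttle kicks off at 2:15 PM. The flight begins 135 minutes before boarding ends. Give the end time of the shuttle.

3:25 PM

Boarding ends at 2:15 PM.
The flight starts at 2:15 PM − 135 min = 12:00 PM.
The shuttle ends at 12:00 PM + 205 min = 3:25 PM.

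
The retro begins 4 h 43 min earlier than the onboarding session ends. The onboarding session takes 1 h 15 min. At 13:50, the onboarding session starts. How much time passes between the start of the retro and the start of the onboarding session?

The onboarding session ends at 13:50 + 75 min = 15:05.
The retro starts at 15:05 − 283 min = 10:22.
From 10:22 to 13:50 is 208 minutes.

208 minutes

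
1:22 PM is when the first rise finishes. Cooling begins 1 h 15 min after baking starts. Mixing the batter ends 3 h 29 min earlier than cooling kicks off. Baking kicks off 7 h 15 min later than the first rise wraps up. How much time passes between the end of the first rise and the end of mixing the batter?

Baking starts at 1:22 PM + 435 min = 8:37 PM.
Cooling starts at 8:37 PM + 75 min = 9:52 PM.
Mixing the batter ends at 9:52 PM − 209 min = 6:23 PM.
From 1:22 PM to 6:23 PM is 5 hours 1 minute.

5 hours 1 minute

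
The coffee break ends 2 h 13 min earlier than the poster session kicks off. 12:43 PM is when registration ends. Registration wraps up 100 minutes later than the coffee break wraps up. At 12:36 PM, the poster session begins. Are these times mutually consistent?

No

The coffee break ends at 12:36 PM − 133 min = 10:23 AM.
Registration ends at 10:23 AM + 100 min = 12:03 PM.
But registration is also said to end at 12:43 PM — a 40-minute conflict.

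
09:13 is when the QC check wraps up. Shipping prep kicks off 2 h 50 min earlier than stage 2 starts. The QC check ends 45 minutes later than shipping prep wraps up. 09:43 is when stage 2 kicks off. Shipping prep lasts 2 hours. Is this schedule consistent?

Shipping prep starts at 09:43 − 170 min = 06:53.
Shipping prep ends at 06:53 + 120 min = 08:53.
The QC check ends at 08:53 + 45 min = 09:38.
But the QC check is also said to end at 09:13 — a 25-minute conflict.

No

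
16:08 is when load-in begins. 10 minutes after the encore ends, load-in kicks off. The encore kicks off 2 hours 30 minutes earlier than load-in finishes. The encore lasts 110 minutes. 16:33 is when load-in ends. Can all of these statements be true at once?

The encore starts at 16:33 − 150 min = 14:03.
The encore ends at 14:03 + 110 min = 15:53.
Load-in starts at 15:53 + 10 min = 16:03.
But load-in is also said to start at 16:08 — a 5-minute conflict.

No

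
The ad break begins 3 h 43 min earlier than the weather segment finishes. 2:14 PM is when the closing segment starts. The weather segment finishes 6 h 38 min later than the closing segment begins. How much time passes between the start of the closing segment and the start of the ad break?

2 hours 55 minutes

The weather segment ends at 2:14 PM + 398 min = 8:52 PM.
The ad break starts at 8:52 PM − 223 min = 5:09 PM.
From 2:14 PM to 5:09 PM is 2 hours 55 minutes.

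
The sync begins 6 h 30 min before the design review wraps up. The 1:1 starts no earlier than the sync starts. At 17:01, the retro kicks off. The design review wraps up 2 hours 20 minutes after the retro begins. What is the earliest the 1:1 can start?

12:51

The design review ends at 17:01 + 140 min = 19:21.
The sync starts at 19:21 − 390 min = 12:51.
The 1:1 is bounded by the sync, so the earliest it can start is 12:51.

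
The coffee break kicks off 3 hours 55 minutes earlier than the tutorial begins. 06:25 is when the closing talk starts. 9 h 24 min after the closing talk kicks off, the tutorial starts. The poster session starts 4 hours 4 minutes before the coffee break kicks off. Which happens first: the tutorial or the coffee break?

the coffee break

The tutorial starts at 06:25 + 564 min = 15:49.
The coffee break starts at 15:49 − 235 min = 11:54.
The tutorial starts at 15:49 and the coffee break starts at 11:54, so the coffee break is first.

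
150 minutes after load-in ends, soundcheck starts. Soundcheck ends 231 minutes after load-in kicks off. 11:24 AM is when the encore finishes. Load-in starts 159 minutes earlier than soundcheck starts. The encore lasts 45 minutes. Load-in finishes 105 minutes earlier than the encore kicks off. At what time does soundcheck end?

12:36 PM

The encore starts at 11:24 AM − 45 min = 10:39 AM.
Load-in ends at 10:39 AM − 105 min = 8:54 AM.
Soundcheck starts at 8:54 AM + 150 min = 11:24 AM.
Load-in starts at 11:24 AM − 159 min = 8:45 AM.
Soundcheck ends at 8:45 AM + 231 min = 12:36 PM.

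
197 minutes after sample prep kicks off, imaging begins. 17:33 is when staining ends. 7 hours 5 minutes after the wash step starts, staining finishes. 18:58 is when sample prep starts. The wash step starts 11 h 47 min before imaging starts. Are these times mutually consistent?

Yes

Imaging starts at 18:58 + 197 min = 22:15.
The wash step starts at 22:15 − 707 min = 10:28.
Staining ends at 10:28 + 425 min = 17:33.
That matches the stated 17:33, so the schedule is consistent.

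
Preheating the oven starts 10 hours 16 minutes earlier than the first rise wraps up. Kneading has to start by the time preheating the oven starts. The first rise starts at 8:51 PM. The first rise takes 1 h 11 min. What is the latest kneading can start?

The first rise ends at 8:51 PM + 71 min = 10:02 PM.
Preheating the oven starts at 10:02 PM − 616 min = 11:46 AM.
Kneading is bounded by preheating the oven, so the latest it can start is 11:46 AM.

11:46 AM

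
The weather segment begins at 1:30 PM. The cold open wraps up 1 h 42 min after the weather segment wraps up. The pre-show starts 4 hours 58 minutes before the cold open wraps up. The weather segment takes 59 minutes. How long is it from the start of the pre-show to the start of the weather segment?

The weather segment ends at 1:30 PM + 59 min = 2:29 PM.
The cold open ends at 2:29 PM + 102 min = 4:11 PM.
The pre-show starts at 4:11 PM − 298 min = 11:13 AM.
From 11:13 AM to 1:30 PM is 2 hours 17 minutes.

2 hours 17 minutes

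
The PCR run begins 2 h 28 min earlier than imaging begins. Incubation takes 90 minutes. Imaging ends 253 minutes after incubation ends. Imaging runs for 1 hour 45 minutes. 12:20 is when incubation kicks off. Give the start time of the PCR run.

13:50

Incubation ends at 12:20 + 90 min = 13:50.
Imaging ends at 13:50 + 253 min = 18:03.
Imaging starts at 18:03 − 105 min = 16:18.
The PCR run starts at 16:18 − 148 min = 13:50.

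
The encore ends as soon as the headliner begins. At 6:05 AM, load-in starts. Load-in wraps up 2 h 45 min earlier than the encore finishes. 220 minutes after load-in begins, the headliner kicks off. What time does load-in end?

The headliner starts at 6:05 AM + 220 min = 9:45 AM.
So the encore ends at 9:45 AM.
Load-in ends at 9:45 AM − 165 min = 7:00 AM.

7:00 AM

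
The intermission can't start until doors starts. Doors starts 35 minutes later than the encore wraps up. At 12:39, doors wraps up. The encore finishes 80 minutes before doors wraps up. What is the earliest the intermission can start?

11:54

The encore ends at 12:39 − 80 min = 11:19.
Doors starts at 11:19 + 35 min = 11:54.
The intermission is bounded by doors, so the earliest it can start is 11:54.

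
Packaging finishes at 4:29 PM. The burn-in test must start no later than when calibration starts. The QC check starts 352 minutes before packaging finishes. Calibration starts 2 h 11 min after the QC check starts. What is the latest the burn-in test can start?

12:48 PM

The QC check starts at 4:29 PM − 352 min = 10:37 AM.
Calibration starts at 10:37 AM + 131 min = 12:48 PM.
The burn-in test is bounded by calibration, so the latest it can start is 12:48 PM.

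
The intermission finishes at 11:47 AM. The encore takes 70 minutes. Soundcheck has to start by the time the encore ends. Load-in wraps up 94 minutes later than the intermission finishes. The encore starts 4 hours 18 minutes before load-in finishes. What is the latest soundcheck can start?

10:13 AM

Load-in ends at 11:47 AM + 94 min = 1:21 PM.
The encore starts at 1:21 PM − 258 min = 9:03 AM.
The encore ends at 9:03 AM + 70 min = 10:13 AM.
Soundcheck is bounded by the encore, so the latest it can start is 10:13 AM.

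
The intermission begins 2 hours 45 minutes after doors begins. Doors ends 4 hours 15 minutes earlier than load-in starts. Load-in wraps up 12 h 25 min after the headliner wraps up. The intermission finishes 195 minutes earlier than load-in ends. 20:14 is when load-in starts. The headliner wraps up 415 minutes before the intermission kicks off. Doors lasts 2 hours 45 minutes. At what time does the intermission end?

Doors ends at 20:14 − 255 min = 15:59.
Doors starts at 15:59 − 165 min = 13:14.
The intermission starts at 13:14 + 165 min = 15:59.
The headliner ends at 15:59 − 415 min = 09:04.
Load-in ends at 09:04 + 745 min = 21:29.
The intermission ends at 21:29 − 195 min = 18:14.

18:14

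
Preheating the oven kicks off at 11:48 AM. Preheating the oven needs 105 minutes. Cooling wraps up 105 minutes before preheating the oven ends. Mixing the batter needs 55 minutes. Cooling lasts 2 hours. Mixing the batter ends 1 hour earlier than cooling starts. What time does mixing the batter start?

7:53 AM

Preheating the oven ends at 11:48 AM + 105 min = 1:33 PM.
Cooling ends at 1:33 PM − 105 min = 11:48 AM.
Cooling starts at 11:48 AM − 120 min = 9:48 AM.
Mixing the batter ends at 9:48 AM − 60 min = 8:48 AM.
Mixing the batter starts at 8:48 AM − 55 min = 7:53 AM.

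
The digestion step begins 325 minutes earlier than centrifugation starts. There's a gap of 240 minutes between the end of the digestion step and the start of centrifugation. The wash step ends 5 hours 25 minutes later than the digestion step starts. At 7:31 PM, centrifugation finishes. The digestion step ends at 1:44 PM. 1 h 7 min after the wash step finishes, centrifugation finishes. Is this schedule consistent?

Centrifugation starts at 1:44 PM + 240 min = 5:44 PM.
The digestion step starts at 5:44 PM − 325 min = 12:19 PM.
The wash step ends at 12:19 PM + 325 min = 5:44 PM.
Centrifugation ends at 5:44 PM + 67 min = 6:51 PM.
But centrifugation is also said to end at 7:31 PM — a 40-minute conflict.

No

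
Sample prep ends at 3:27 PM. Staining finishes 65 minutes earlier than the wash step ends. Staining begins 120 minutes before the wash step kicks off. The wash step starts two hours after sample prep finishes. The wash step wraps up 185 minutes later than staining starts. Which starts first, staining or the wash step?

The wash step starts at 3:27 PM + 120 min = 5:27 PM.
Staining starts at 5:27 PM − 120 min = 3:27 PM.
Staining starts at 3:27 PM and the wash step starts at 5:27 PM, so staining is first.

staining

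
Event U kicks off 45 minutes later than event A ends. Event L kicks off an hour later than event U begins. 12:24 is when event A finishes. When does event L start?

14:09

Event U starts at 12:24 + 45 min = 13:09.
Event L starts at 13:09 + 60 min = 14:09.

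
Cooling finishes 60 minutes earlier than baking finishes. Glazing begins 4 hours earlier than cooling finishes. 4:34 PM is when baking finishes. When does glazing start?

Cooling ends at 4:34 PM − 60 min = 3:34 PM.
Glazing starts at 3:34 PM − 240 min = 11:34 AM.

11:34 AM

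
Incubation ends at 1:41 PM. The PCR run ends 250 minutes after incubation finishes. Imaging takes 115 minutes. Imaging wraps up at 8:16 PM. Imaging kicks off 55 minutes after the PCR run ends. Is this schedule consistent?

The PCR run ends at 1:41 PM + 250 min = 5:51 PM.
Imaging starts at 5:51 PM + 55 min = 6:46 PM.
Imaging ends at 6:46 PM + 115 min = 8:41 PM.
But imaging is also said to end at 8:16 PM — a 25-minute conflict.

No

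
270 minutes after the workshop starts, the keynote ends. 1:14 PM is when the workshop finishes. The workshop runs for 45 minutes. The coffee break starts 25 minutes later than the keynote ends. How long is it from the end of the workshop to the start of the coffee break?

The workshop starts at 1:14 PM − 45 min = 12:29 PM.
The keynote ends at 12:29 PM + 270 min = 4:59 PM.
The coffee break starts at 4:59 PM + 25 min = 5:24 PM.
From 1:14 PM to 5:24 PM is 4 h 10 min.

4 h 10 min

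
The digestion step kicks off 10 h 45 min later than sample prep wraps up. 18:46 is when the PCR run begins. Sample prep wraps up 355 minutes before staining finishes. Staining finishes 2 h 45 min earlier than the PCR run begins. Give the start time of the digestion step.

20:51

Staining ends at 18:46 − 165 min = 16:01.
Sample prep ends at 16:01 − 355 min = 10:06.
The digestion step starts at 10:06 + 645 min = 20:51.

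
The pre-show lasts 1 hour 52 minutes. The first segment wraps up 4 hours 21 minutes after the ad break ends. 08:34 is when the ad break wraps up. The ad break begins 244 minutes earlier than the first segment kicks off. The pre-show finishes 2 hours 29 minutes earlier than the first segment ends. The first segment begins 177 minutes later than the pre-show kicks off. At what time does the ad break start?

07:27

The first segment ends at 08:34 + 261 min = 12:55.
The pre-show ends at 12:55 − 149 min = 10:26.
The pre-show starts at 10:26 − 112 min = 08:34.
The first segment starts at 08:34 + 177 min = 11:31.
The ad break starts at 11:31 − 244 min = 07:27.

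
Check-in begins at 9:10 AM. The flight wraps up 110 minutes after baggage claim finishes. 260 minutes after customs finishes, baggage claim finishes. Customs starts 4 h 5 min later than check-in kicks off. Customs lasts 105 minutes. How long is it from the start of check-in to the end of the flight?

12 hours

Customs starts at 9:10 AM + 245 min = 1:15 PM.
Customs ends at 1:15 PM + 105 min = 3:00 PM.
Baggage claim ends at 3:00 PM + 260 min = 7:20 PM.
The flight ends at 7:20 PM + 110 min = 9:10 PM.
From 9:10 AM to 9:10 PM is 12 hours.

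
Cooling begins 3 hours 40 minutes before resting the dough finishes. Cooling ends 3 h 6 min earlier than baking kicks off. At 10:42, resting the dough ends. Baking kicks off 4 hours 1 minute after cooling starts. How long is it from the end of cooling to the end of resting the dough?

165 minutes

Cooling starts at 10:42 − 220 min = 07:02.
Baking starts at 07:02 + 241 min = 11:03.
Cooling ends at 11:03 − 186 min = 07:57.
From 07:57 to 10:42 is 165 minutes.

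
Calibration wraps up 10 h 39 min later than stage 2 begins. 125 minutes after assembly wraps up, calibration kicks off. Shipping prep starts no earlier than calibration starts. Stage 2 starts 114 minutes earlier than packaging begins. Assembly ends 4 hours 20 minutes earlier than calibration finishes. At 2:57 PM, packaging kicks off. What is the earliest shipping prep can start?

Stage 2 starts at 2:57 PM − 114 min = 1:03 PM.
Calibration ends at 1:03 PM + 639 min = 11:42 PM.
Assembly ends at 11:42 PM − 260 min = 7:22 PM.
Calibration starts at 7:22 PM + 125 min = 9:27 PM.
Shipping prep is bounded by calibration, so the earliest it can start is 9:27 PM.

9:27 PM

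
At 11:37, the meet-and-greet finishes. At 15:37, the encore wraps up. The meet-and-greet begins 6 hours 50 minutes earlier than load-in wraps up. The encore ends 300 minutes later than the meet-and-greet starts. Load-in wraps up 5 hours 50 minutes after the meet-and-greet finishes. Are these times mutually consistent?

Load-in ends at 11:37 + 350 min = 17:27.
The meet-and-greet starts at 17:27 − 410 min = 10:37.
The encore ends at 10:37 + 300 min = 15:37.
That matches the stated 15:37, so the schedule is consistent.

Yes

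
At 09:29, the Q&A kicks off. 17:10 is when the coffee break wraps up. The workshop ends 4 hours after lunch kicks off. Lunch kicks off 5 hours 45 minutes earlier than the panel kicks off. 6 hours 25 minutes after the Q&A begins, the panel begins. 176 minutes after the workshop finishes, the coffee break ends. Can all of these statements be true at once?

No

The panel starts at 09:29 + 385 min = 15:54.
Lunch starts at 15:54 − 345 min = 10:09.
The workshop ends at 10:09 + 240 min = 14:09.
The coffee break ends at 14:09 + 176 min = 17:05.
But the coffee break is also said to end at 17:10 — a 5-minute conflict.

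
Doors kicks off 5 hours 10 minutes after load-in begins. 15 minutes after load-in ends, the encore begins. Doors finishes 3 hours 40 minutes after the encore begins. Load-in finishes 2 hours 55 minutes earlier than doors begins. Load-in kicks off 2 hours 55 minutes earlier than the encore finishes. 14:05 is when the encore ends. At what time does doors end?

Load-in starts at 14:05 − 175 min = 11:10.
Doors starts at 11:10 + 310 min = 16:20.
Load-in ends at 16:20 − 175 min = 13:25.
The encore starts at 13:25 + 15 min = 13:40.
Doors ends at 13:40 + 220 min = 17:20.

17:20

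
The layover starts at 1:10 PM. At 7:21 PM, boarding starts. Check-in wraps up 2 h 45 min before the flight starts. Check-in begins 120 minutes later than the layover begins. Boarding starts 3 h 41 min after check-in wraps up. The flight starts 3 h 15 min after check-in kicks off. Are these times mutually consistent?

Yes

Check-in starts at 1:10 PM + 120 min = 3:10 PM.
The flight starts at 3:10 PM + 195 min = 6:25 PM.
Check-in ends at 6:25 PM − 165 min = 3:40 PM.
Boarding starts at 3:40 PM + 221 min = 7:21 PM.
That matches the stated 7:21 PM, so the schedule is consistent.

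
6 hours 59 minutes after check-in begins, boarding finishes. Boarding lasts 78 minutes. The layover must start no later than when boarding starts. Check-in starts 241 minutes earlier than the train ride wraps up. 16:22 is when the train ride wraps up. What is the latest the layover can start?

Check-in starts at 16:22 − 241 min = 12:21.
Boarding ends at 12:21 + 419 min = 19:20.
Boarding starts at 19:20 − 78 min = 18:02.
The layover is bounded by boarding, so the latest it can start is 18:02.

18:02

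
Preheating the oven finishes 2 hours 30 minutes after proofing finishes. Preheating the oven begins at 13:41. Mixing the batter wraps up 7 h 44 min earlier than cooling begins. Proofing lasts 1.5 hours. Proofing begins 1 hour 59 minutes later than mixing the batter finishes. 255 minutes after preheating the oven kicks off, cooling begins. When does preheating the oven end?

Cooling starts at 13:41 + 255 min = 17:56.
Mixing the batter ends at 17:56 − 464 min = 10:12.
Proofing starts at 10:12 + 119 min = 12:11.
Proofing ends at 12:11 + 90 min = 13:41.
Preheating the oven ends at 13:41 + 150 min = 16:11.

16:11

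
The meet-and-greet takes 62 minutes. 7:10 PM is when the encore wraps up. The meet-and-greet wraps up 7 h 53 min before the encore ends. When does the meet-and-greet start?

The meet-and-greet ends at 7:10 PM − 473 min = 11:17 AM.
The meet-and-greet starts at 11:17 AM − 62 min = 10:15 AM.

10:15 AM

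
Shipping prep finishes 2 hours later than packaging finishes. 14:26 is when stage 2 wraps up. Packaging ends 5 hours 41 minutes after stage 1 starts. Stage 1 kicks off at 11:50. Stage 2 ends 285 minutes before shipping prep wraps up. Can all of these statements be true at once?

Packaging ends at 11:50 + 341 min = 17:31.
Shipping prep ends at 17:31 + 120 min = 19:31.
Stage 2 ends at 19:31 − 285 min = 14:46.
But stage 2 is also said to end at 14:26 — a 20-minute conflict.

No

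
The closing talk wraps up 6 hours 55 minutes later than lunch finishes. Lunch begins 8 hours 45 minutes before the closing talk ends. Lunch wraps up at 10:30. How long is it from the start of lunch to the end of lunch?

The closing talk ends at 10:30 + 415 min = 17:25.
Lunch starts at 17:25 − 525 min = 08:40.
From 08:40 to 10:30 is 1 hour 50 minutes.

1 hour 50 minutes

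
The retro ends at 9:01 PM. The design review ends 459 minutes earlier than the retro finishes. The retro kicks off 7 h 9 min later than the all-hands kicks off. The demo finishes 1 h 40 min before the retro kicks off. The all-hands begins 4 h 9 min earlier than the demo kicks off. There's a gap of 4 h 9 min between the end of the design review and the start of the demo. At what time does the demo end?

The design review ends at 9:01 PM − 459 min = 1:22 PM.
The demo starts at 1:22 PM + 249 min = 5:31 PM.
The all-hands starts at 5:31 PM − 249 min = 1:22 PM.
The retro starts at 1:22 PM + 429 min = 8:31 PM.
The demo ends at 8:31 PM − 100 min = 6:51 PM.

6:51 PM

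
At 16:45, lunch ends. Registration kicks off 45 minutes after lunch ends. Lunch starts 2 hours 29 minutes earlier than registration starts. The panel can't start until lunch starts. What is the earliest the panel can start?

15:01

Registration starts at 16:45 + 45 min = 17:30.
Lunch starts at 17:30 − 149 min = 15:01.
The panel is bounded by lunch, so the earliest it can start is 15:01.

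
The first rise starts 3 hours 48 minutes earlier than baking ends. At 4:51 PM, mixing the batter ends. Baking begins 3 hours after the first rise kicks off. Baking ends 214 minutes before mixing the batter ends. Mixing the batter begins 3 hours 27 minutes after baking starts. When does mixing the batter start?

Baking ends at 4:51 PM − 214 min = 1:17 PM.
The first rise starts at 1:17 PM − 228 min = 9:29 AM.
Baking starts at 9:29 AM + 180 min = 12:29 PM.
Mixing the batter starts at 12:29 PM + 207 min = 3:56 PM.

3:56 PM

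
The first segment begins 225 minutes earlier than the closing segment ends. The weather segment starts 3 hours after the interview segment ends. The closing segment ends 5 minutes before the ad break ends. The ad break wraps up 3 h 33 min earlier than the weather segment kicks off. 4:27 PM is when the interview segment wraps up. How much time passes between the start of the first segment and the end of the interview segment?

263 minutes

The weather segment starts at 4:27 PM + 180 min = 7:27 PM.
The ad break ends at 7:27 PM − 213 min = 3:54 PM.
The closing segment ends at 3:54 PM − 5 min = 3:49 PM.
The first segment starts at 3:49 PM − 225 min = 12:04 PM.
From 12:04 PM to 4:27 PM is 263 minutes.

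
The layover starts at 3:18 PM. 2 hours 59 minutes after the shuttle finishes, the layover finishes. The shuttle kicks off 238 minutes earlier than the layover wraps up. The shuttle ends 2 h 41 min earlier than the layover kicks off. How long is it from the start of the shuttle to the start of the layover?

The shuttle ends at 3:18 PM − 161 min = 12:37 PM.
The layover ends at 12:37 PM + 179 min = 3:36 PM.
The shuttle starts at 3:36 PM − 238 min = 11:38 AM.
From 11:38 AM to 3:18 PM is 3 hours 40 minutes.

3 hours 40 minutes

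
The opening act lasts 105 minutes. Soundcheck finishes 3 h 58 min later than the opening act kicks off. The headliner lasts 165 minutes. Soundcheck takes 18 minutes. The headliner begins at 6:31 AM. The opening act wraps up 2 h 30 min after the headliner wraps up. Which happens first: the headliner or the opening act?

The headliner ends at 6:31 AM + 165 min = 9:16 AM.
The opening act ends at 9:16 AM + 150 min = 11:46 AM.
The opening act starts at 11:46 AM − 105 min = 10:01 AM.
The headliner starts at 6:31 AM and the opening act starts at 10:01 AM, so the headliner is first.

the headliner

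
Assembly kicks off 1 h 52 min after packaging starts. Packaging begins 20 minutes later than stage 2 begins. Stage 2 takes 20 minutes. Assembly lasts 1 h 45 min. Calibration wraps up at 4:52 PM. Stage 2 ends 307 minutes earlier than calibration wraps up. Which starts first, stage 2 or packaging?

Stage 2 ends at 4:52 PM − 307 min = 11:45 AM.
Stage 2 starts at 11:45 AM − 20 min = 11:25 AM.
Packaging starts at 11:25 AM + 20 min = 11:45 AM.
Stage 2 starts at 11:25 AM and packaging starts at 11:45 AM, so stage 2 is first.

stage 2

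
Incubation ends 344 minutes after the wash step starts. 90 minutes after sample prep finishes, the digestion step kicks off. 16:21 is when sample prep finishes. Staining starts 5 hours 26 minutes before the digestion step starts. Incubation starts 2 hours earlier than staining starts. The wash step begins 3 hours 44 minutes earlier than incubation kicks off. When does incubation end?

The digestion step starts at 16:21 + 90 min = 17:51.
Staining starts at 17:51 − 326 min = 12:25.
Incubation starts at 12:25 − 120 min = 10:25.
The wash step starts at 10:25 − 224 min = 06:41.
Incubation ends at 06:41 + 344 min = 12:25.

12:25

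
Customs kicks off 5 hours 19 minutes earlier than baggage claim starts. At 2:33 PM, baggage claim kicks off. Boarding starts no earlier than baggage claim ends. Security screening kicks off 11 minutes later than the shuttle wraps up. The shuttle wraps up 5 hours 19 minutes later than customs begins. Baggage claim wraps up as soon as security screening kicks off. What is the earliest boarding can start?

2:44 PM

Customs starts at 2:33 PM − 319 min = 9:14 AM.
The shuttle ends at 9:14 AM + 319 min = 2:33 PM.
Security screening starts at 2:33 PM + 11 min = 2:44 PM.
So baggage claim ends at 2:44 PM.
Boarding is bounded by baggage claim, so the earliest it can start is 2:44 PM.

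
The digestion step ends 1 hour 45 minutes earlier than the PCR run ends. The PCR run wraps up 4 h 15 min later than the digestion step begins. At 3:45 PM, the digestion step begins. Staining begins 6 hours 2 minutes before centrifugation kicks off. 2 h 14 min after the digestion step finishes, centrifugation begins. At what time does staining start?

The PCR run ends at 3:45 PM + 255 min = 8:00 PM.
The digestion step ends at 8:00 PM − 105 min = 6:15 PM.
Centrifugation starts at 6:15 PM + 134 min = 8:29 PM.
Staining starts at 8:29 PM − 362 min = 2:27 PM.

2:27 PM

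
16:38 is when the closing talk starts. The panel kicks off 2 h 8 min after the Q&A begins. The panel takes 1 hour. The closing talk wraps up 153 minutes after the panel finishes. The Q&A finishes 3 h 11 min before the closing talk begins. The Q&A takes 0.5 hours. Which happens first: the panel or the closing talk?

the panel

The Q&A ends at 16:38 − 191 min = 13:27.
The Q&A starts at 13:27 − 30 min = 12:57.
The panel starts at 12:57 + 128 min = 15:05.
The panel starts at 15:05 and the closing talk starts at 16:38, so the panel is first.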